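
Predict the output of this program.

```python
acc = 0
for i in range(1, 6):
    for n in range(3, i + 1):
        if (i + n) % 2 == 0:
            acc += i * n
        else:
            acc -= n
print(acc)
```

i=3,n=3: even sum, acc = 0+9 = 9
i=4,n=3: odd sum, acc = 9-3 = 6
i=4,n=4: even sum, acc = 6+16 = 22
i=5,n=3: even sum, acc = 22+15 = 37
i=5,n=4: odd sum, acc = 37-4 = 33
i=5,n=5: even sum, acc = 33+25 = 58

58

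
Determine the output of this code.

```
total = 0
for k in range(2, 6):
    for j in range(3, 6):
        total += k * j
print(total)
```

168

k=2,j=3: total = 0+6 = 6
k=2,j=4: total = 6+8 = 14
k=2,j=5: total = 14+10 = 24
k=3,j=3: total = 24+9 = 33
k=3,j=4: total = 33+12 = 45
k=3,j=5: total = 45+15 = 60
k=4,j=3: total = 60+12 = 72
k=4,j=4: total = 72+16 = 88
k=4,j=5: total = 88+20 = 108
k=5,j=3: total = 108+15 = 123
k=5,j=4: total = 123+20 = 143
k=5,j=5: total = 143+25 = 168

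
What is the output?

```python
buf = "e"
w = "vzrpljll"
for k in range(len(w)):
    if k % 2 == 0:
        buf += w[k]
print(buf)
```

k=0: add 'v' → 'ev'
k=1: skip
k=2: add 'r' → 'evr'
k=3: skip
k=4: add 'l' → 'evrl'
k=5: skip
k=6: add 'l' → 'evrll'
k=7: skip

evrll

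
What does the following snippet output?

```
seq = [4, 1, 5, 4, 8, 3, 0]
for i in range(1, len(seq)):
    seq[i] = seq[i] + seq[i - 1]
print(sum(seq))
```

105

i=1: seq[1] = 1+4 = 5 → [4, 5, 5, 4, 8, 3, 0]
i=2: seq[2] = 5+5 = 10 → [4, 5, 10, 4, 8, 3, 0]
i=3: seq[3] = 4+10 = 14 → [4, 5, 10, 14, 8, 3, 0]
i=4: seq[4] = 8+14 = 22 → [4, 5, 10, 14, 22, 3, 0]
i=5: seq[5] = 3+22 = 25 → [4, 5, 10, 14, 22, 25, 0]
i=6: seq[6] = 0+25 = 25 → [4, 5, 10, 14, 22, 25, 25]
sum = 105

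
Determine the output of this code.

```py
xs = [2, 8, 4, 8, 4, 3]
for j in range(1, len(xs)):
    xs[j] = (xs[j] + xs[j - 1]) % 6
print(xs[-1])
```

5

j=1: xs[1] = (8+2)%6 = 4 → [2, 4, 4, 8, 4, 3]
j=2: xs[2] = (4+4)%6 = 2 → [2, 4, 2, 8, 4, 3]
j=3: xs[3] = (8+2)%6 = 4 → [2, 4, 2, 4, 4, 3]
j=4: xs[4] = (4+4)%6 = 2 → [2, 4, 2, 4, 2, 3]
j=5: xs[5] = (3+2)%6 = 5 → [2, 4, 2, 4, 2, 5]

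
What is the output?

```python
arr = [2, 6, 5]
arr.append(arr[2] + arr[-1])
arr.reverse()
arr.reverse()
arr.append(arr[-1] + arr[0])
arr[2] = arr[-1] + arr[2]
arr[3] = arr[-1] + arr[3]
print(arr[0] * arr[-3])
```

34

append arr[2]+arr[-1] = 5+5 = 10 → [2, 6, 5, 10]
reverse → [10, 5, 6, 2]
reverse → [2, 6, 5, 10]
append arr[-1]+arr[0] = 10+2 = 12 → [2, 6, 5, 10, 12]
arr[2] = arr[-1]+arr[2] = 12+5 = 17 → [2, 6, 17, 10, 12]
arr[3] = arr[-1]+arr[3] = 12+10 = 22 → [2, 6, 17, 22, 12]
arr[0]*arr[-3] = 2*17 = 34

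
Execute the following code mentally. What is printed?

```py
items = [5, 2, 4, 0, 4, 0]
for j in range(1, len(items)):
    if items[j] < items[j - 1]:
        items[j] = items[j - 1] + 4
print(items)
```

[5, 9, 13, 17, 21, 25]

j=1: 2<5, items[1] = 5+4 = 9 → [5, 9, 4, 0, 4, 0]
j=2: 4<9, items[2] = 9+4 = 13 → [5, 9, 13, 0, 4, 0]
j=3: 0<13, items[3] = 13+4 = 17 → [5, 9, 13, 17, 4, 0]
j=4: 4<17, items[4] = 17+4 = 21 → [5, 9, 13, 17, 21, 0]
j=5: 0<21, items[5] = 21+4 = 25 → [5, 9, 13, 17, 21, 25]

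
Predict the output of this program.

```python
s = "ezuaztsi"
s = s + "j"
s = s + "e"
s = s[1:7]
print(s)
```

+ 'j' → 'ezuaztsij'
+ 'e' → 'ezuaztsije'
slice [1:7] → 'zuazts'

zuazts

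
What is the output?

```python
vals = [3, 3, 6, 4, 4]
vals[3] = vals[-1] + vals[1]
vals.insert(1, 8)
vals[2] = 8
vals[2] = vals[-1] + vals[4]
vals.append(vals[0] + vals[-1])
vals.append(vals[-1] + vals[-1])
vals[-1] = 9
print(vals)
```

vals[3] = vals[-1]+vals[1] = 4+3 = 7 → [3, 3, 6, 7, 4]
insert 8 at 1 → [3, 8, 3, 6, 7, 4]
vals[2] = 8 → [3, 8, 8, 6, 7, 4]
vals[2] = vals[-1]+vals[4] = 4+7 = 11 → [3, 8, 11, 6, 7, 4]
append vals[0]+vals[-1] = 3+4 = 7 → [3, 8, 11, 6, 7, 4, 7]
append vals[-1]+vals[-1] = 7+7 = 14 → [3, 8, 11, 6, 7, 4, 7, 14]
vals[-1] = 9 → [3, 8, 11, 6, 7, 4, 7, 9]

[3, 8, 11, 6, 7, 4, 7, 9]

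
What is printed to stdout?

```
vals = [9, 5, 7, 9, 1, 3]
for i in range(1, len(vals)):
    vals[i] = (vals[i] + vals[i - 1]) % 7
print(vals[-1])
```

i=1: vals[1] = (5+9)%7 = 0 → [9, 0, 7, 9, 1, 3]
i=2: vals[2] = (7+0)%7 = 0 → [9, 0, 0, 9, 1, 3]
i=3: vals[3] = (9+0)%7 = 2 → [9, 0, 0, 2, 1, 3]
i=4: vals[4] = (1+2)%7 = 3 → [9, 0, 0, 2, 3, 3]
i=5: vals[5] = (3+3)%7 = 6 → [9, 0, 0, 2, 3, 6]

6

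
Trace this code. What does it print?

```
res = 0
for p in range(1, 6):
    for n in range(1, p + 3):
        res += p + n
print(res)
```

p=1,n=1: res = 0+2 = 2
p=1,n=2: res = 2+3 = 5
p=1,n=3: res = 5+4 = 9
p=2,n=1: res = 9+3 = 12
p=2,n=2: res = 12+4 = 16
p=2,n=3: res = 16+5 = 21
p=2,n=4: res = 21+6 = 27
p=3,n=1: res = 27+4 = 31
p=3,n=2: res = 31+5 = 36
p=3,n=3: res = 36+6 = 42
p=3,n=4: res = 42+7 = 49
p=3,n=5: res = 49+8 = 57
p=4,n=1: res = 57+5 = 62
p=4,n=2: res = 62+6 = 68
p=4,n=3: res = 68+7 = 75
p=4,n=4: res = 75+8 = 83
p=4,n=5: res = 83+9 = 92
p=4,n=6: res = 92+10 = 102
p=5,n=1: res = 102+6 = 108
p=5,n=2: res = 108+7 = 115
p=5,n=3: res = 115+8 = 123
p=5,n=4: res = 123+9 = 132
p=5,n=5: res = 132+10 = 142
p=5,n=6: res = 142+11 = 153
p=5,n=7: res = 153+12 = 165

165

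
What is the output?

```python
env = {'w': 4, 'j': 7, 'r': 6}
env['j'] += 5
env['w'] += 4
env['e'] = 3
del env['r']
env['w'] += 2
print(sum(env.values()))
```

25

env['j'] = 7+5 = 12 → {'w': 4, 'j': 12, 'r': 6}
env['w'] = 4+4 = 8 → {'w': 8, 'j': 12, 'r': 6}
env['e'] = 3 → {'w': 8, 'j': 12, 'r': 6, 'e': 3}
del 'r' → {'w': 8, 'j': 12, 'e': 3}
env['w'] = 8+2 = 10 → {'w': 10, 'j': 12, 'e': 3}
sum of values = 25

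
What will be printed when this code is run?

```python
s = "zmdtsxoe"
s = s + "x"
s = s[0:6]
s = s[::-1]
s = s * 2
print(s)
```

+ 'x' → 'zmdtsxoex'
slice [0:6] → 'zmdtsx'
reverse → 'xstdmz'
repeat ×2 → 'xstdmzxstdmz'

xstdmzxstdmz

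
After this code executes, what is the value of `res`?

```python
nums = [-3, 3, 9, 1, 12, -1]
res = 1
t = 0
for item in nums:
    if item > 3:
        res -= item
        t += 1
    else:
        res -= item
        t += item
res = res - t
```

-22

item=-3: not >3, res = 1-(-3) = 4; t=-3
item=3: not >3, res = 4-3 = 1; t=0
item=9: >3, res = 1-9 = -8; t=1
item=1: not >3, res = (-8)-1 = -9; t=2
item=12: >3, res = (-9)-12 = -21; t=3
item=-1: not >3, res = (-21)-(-1) = -20; t=2
res-t = (-20)-2 = -22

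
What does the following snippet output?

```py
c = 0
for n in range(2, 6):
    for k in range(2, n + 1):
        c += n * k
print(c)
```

125

n=2,k=2: c = 0+4 = 4
n=3,k=2: c = 4+6 = 10
n=3,k=3: c = 10+9 = 19
n=4,k=2: c = 19+8 = 27
n=4,k=3: c = 27+12 = 39
n=4,k=4: c = 39+16 = 55
n=5,k=2: c = 55+10 = 65
n=5,k=3: c = 65+15 = 80
n=5,k=4: c = 80+20 = 100
n=5,k=5: c = 100+25 = 125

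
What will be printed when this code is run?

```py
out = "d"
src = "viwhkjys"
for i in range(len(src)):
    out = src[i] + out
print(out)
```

i=0: prepend 'v' → 'vd'
i=1: prepend 'i' → 'ivd'
i=2: prepend 'w' → 'wivd'
i=3: prepend 'h' → 'hwivd'
i=4: prepend 'k' → 'khwivd'
i=5: prepend 'j' → 'jkhwivd'
i=6: prepend 'y' → 'yjkhwivd'
i=7: prepend 's' → 'syjkhwivd'

syjkhwivd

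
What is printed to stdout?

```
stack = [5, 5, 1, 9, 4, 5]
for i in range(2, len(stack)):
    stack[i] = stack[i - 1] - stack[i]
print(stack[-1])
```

i=2: stack[2] = 5-1 = 4 → [5, 5, 4, 9, 4, 5]
i=3: stack[3] = 4-9 = -5 → [5, 5, 4, -5, 4, 5]
i=4: stack[4] = (-5)-4 = -9 → [5, 5, 4, -5, -9, 5]
i=5: stack[5] = (-9)-5 = -14 → [5, 5, 4, -5, -9, -14]

-14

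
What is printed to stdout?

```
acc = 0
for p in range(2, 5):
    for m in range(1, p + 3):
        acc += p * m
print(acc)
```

149

p=2,m=1: acc = 0+2 = 2
p=2,m=2: acc = 2+4 = 6
p=2,m=3: acc = 6+6 = 12
p=2,m=4: acc = 12+8 = 20
p=3,m=1: acc = 20+3 = 23
p=3,m=2: acc = 23+6 = 29
p=3,m=3: acc = 29+9 = 38
p=3,m=4: acc = 38+12 = 50
p=3,m=5: acc = 50+15 = 65
p=4,m=1: acc = 65+4 = 69
p=4,m=2: acc = 69+8 = 77
p=4,m=3: acc = 77+12 = 89
p=4,m=4: acc = 89+16 = 105
p=4,m=5: acc = 105+20 = 125
p=4,m=6: acc = 125+24 = 149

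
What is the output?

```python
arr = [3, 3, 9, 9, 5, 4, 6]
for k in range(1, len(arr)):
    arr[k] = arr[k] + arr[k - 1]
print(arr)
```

[3, 6, 15, 24, 29, 33, 39]

k=1: arr[1] = 3+3 = 6 → [3, 6, 9, 9, 5, 4, 6]
k=2: arr[2] = 9+6 = 15 → [3, 6, 15, 9, 5, 4, 6]
k=3: arr[3] = 9+15 = 24 → [3, 6, 15, 24, 5, 4, 6]
k=4: arr[4] = 5+24 = 29 → [3, 6, 15, 24, 29, 4, 6]
k=5: arr[5] = 4+29 = 33 → [3, 6, 15, 24, 29, 33, 6]
k=6: arr[6] = 6+33 = 39 → [3, 6, 15, 24, 29, 33, 39]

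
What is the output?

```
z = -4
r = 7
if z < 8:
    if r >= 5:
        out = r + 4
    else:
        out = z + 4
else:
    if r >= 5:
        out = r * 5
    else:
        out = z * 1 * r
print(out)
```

11

z=-4, r=7
z < 8 is True; r >= 5 is True
→ out = r + 4 = 11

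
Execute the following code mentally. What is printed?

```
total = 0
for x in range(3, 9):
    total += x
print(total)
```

33

x=3: total = 0+3 = 3
x=4: total = 3+4 = 7
x=5: total = 7+5 = 12
x=6: total = 12+6 = 18
x=7: total = 18+7 = 25
x=8: total = 25+8 = 33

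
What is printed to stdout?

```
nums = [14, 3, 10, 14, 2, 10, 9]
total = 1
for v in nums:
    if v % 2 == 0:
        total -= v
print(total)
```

-49

v=14: even, total = 1-14 = -13
v=3: not even
v=10: even, total = (-13)-10 = -23
v=14: even, total = (-23)-14 = -37
v=2: even, total = (-37)-2 = -39
v=10: even, total = (-39)-10 = -49
v=9: not even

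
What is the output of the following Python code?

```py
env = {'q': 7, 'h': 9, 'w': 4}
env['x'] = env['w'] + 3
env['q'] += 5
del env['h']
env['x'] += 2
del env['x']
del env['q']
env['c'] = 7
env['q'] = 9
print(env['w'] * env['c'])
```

env['x'] = env['w']+3 = 7 → {'q': 7, 'h': 9, 'w': 4, 'x': 7}
env['q'] = 7+5 = 12 → {'q': 12, 'h': 9, 'w': 4, 'x': 7}
del 'h' → {'q': 12, 'w': 4, 'x': 7}
env['x'] = 7+2 = 9 → {'q': 12, 'w': 4, 'x': 9}
del 'x' → {'q': 12, 'w': 4}
del 'q' → {'w': 4}
env['c'] = 7 → {'w': 4, 'c': 7}
env['q'] = 9 → {'w': 4, 'c': 7, 'q': 9}
env['w']*env['c'] = 4*7 = 28

28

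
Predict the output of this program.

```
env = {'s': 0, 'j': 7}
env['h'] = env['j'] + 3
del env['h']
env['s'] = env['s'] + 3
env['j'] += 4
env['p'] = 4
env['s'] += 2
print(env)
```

env['h'] = env['j']+3 = 10 → {'s': 0, 'j': 7, 'h': 10}
del 'h' → {'s': 0, 'j': 7}
env['s'] = env['s']+3 = 3 → {'s': 3, 'j': 7}
env['j'] = 7+4 = 11 → {'s': 3, 'j': 11}
env['p'] = 4 → {'s': 3, 'j': 11, 'p': 4}
env['s'] = 3+2 = 5 → {'s': 5, 'j': 11, 'p': 4}

{'s': 5, 'j': 11, 'p': 4}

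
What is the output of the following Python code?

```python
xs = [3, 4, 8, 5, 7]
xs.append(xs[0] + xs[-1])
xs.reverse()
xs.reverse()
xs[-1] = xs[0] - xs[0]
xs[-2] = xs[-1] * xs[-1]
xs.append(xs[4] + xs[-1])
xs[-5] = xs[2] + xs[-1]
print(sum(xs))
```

append xs[0]+xs[-1] = 3+7 = 10 → [3, 4, 8, 5, 7, 10]
reverse → [10, 7, 5, 8, 4, 3]
reverse → [3, 4, 8, 5, 7, 10]
xs[-1] = xs[0]-xs[0] = 3-3 = 0 → [3, 4, 8, 5, 7, 0]
xs[-2] = xs[-1]*xs[-1] = 0*0 = 0 → [3, 4, 8, 5, 0, 0]
append xs[4]+xs[-1] = 0+0 = 0 → [3, 4, 8, 5, 0, 0, 0]
xs[-5] = xs[2]+xs[-1] = 8+0 = 8 → [3, 4, 8, 5, 0, 0, 0]
sum = 20

20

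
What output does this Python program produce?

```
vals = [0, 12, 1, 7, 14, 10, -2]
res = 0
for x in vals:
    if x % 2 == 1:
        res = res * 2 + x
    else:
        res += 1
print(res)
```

20

x=0: not odd, res = 0+1 = 1
x=12: not odd, res = 1+1 = 2
x=1: odd, res = 2*2+1 = 5
x=7: odd, res = 5*2+7 = 17
x=14: not odd, res = 17+1 = 18
x=10: not odd, res = 18+1 = 19
x=-2: not odd, res = 19+1 = 20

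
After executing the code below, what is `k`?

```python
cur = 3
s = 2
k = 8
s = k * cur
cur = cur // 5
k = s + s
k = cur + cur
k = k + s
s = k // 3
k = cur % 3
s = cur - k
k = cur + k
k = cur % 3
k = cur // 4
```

s = 8*3 = 24
cur = 3//5 = 0
k = 24+24 = 48
k = 0+0 = 0
k = 0+24 = 24
s = 24//3 = 8
k = 0%3 = 0
s = 0-0 = 0
k = 0+0 = 0
k = 0%3 = 0
k = 0//4 = 0

0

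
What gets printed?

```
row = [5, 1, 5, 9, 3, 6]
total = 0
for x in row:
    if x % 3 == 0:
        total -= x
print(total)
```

x=5: not %3==0
x=1: not %3==0
x=5: not %3==0
x=9: %3==0, total = 0-9 = -9
x=3: %3==0, total = (-9)-3 = -12
x=6: %3==0, total = (-12)-6 = -18

-18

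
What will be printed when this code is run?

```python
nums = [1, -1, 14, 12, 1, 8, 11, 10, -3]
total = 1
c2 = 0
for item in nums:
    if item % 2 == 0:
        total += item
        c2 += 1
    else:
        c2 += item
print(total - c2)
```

32

item=1: not even; c2=1
item=-1: not even; c2=0
item=14: even, total = 1+14 = 15; c2=1
item=12: even, total = 15+12 = 27; c2=2
item=1: not even; c2=3
item=8: even, total = 27+8 = 35; c2=4
item=11: not even; c2=15
item=10: even, total = 35+10 = 45; c2=16
item=-3: not even; c2=13
total-c2 = 45-13 = 32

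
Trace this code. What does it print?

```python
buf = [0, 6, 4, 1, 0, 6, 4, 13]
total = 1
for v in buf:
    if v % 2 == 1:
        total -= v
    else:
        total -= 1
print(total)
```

-19

v=0: not odd, total = 1-1 = 0
v=6: not odd, total = 0-1 = -1
v=4: not odd, total = (-1)-1 = -2
v=1: odd, total = (-2)-1 = -3
v=0: not odd, total = (-3)-1 = -4
v=6: not odd, total = (-4)-1 = -5
v=4: not odd, total = (-5)-1 = -6
v=13: odd, total = (-6)-13 = -19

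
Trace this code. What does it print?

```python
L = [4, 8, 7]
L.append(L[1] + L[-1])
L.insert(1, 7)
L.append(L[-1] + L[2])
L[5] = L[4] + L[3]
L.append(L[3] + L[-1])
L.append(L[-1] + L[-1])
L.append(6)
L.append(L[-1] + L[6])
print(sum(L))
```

append L[1]+L[-1] = 8+7 = 15 → [4, 8, 7, 15]
insert 7 at 1 → [4, 7, 8, 7, 15]
append L[-1]+L[2] = 15+8 = 23 → [4, 7, 8, 7, 15, 23]
L[5] = L[4]+L[3] = 15+7 = 22 → [4, 7, 8, 7, 15, 22]
append L[3]+L[-1] = 7+22 = 29 → [4, 7, 8, 7, 15, 22, 29]
append L[-1]+L[-1] = 29+29 = 58 → [4, 7, 8, 7, 15, 22, 29, 58]
append 6 → [4, 7, 8, 7, 15, 22, 29, 58, 6]
append L[-1]+L[6] = 6+29 = 35 → [4, 7, 8, 7, 15, 22, 29, 58, 6, 35]
sum = 191

191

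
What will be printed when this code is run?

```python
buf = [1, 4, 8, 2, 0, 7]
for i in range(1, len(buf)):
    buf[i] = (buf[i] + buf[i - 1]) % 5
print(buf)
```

i=1: buf[1] = (4+1)%5 = 0 → [1, 0, 8, 2, 0, 7]
i=2: buf[2] = (8+0)%5 = 3 → [1, 0, 3, 2, 0, 7]
i=3: buf[3] = (2+3)%5 = 0 → [1, 0, 3, 0, 0, 7]
i=4: buf[4] = (0+0)%5 = 0 → [1, 0, 3, 0, 0, 7]
i=5: buf[5] = (7+0)%5 = 2 → [1, 0, 3, 0, 0, 2]

[1, 0, 3, 0, 0, 2]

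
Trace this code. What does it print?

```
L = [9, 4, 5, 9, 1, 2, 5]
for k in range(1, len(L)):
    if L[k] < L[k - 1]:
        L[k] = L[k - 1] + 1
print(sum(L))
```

k=1: 4<9, L[1] = 9+1 = 10 → [9, 10, 5, 9, 1, 2, 5]
k=2: 5<10, L[2] = 10+1 = 11 → [9, 10, 11, 9, 1, 2, 5]
k=3: 9<11, L[3] = 11+1 = 12 → [9, 10, 11, 12, 1, 2, 5]
k=4: 1<12, L[4] = 12+1 = 13 → [9, 10, 11, 12, 13, 2, 5]
k=5: 2<13, L[5] = 13+1 = 14 → [9, 10, 11, 12, 13, 14, 5]
k=6: 5<14, L[6] = 14+1 = 15 → [9, 10, 11, 12, 13, 14, 15]
sum = 84

84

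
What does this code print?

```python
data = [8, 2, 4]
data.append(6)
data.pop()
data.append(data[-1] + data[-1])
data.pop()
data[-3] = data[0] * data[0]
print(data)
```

[64, 2, 4]

append 6 → [8, 2, 4, 6]
pop() removes 6 → [8, 2, 4]
append data[-1]+data[-1] = 4+4 = 8 → [8, 2, 4, 8]
pop() removes 8 → [8, 2, 4]
data[-3] = data[0]*data[0] = 8*8 = 64 → [64, 2, 4]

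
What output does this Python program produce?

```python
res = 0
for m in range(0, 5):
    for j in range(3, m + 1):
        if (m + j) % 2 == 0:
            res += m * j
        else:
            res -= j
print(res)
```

22

m=3,j=3: even sum, res = 0+9 = 9
m=4,j=3: odd sum, res = 9-3 = 6
m=4,j=4: even sum, res = 6+16 = 22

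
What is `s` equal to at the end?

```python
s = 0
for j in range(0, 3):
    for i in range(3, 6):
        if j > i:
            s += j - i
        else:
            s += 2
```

18

j=0,i=3: not 0>3, s = 0+2 = 2
j=0,i=4: not 0>4, s = 2+2 = 4
j=0,i=5: not 0>5, s = 4+2 = 6
j=1,i=3: not 1>3, s = 6+2 = 8
j=1,i=4: not 1>4, s = 8+2 = 10
j=1,i=5: not 1>5, s = 10+2 = 12
j=2,i=3: not 2>3, s = 12+2 = 14
j=2,i=4: not 2>4, s = 14+2 = 16
j=2,i=5: not 2>5, s = 16+2 = 18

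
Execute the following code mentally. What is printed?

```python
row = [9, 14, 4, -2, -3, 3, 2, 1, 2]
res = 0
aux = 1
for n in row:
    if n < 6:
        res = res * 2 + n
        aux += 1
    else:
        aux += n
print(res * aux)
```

n=9: not <6; aux=10
n=14: not <6; aux=24
n=4: <6, res = 0*2+4 = 4; aux=25
n=-2: <6, res = 4*2+(-2) = 6; aux=26
n=-3: <6, res = 6*2+(-3) = 9; aux=27
n=3: <6, res = 9*2+3 = 21; aux=28
n=2: <6, res = 21*2+2 = 44; aux=29
n=1: <6, res = 44*2+1 = 89; aux=30
n=2: <6, res = 89*2+2 = 180; aux=31
res*aux = 180*31 = 5580

5580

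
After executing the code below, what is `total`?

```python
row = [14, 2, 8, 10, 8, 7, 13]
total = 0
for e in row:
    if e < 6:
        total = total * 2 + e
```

2

e=14: not <6
e=2: <6, total = 0*2+2 = 2
e=8: not <6
e=10: not <6
e=8: not <6
e=7: not <6
e=13: not <6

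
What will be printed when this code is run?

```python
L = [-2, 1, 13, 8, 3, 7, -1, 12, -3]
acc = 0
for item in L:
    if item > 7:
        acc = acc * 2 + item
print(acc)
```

item=-2: not >7
item=1: not >7
item=13: >7, acc = 0*2+13 = 13
item=8: >7, acc = 13*2+8 = 34
item=3: not >7
item=7: not >7
item=-1: not >7
item=12: >7, acc = 34*2+12 = 80
item=-3: not >7

80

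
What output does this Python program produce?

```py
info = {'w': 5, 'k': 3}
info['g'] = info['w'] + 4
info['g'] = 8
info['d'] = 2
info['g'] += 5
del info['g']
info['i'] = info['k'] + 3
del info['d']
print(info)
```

info['g'] = info['w']+4 = 9 → {'w': 5, 'k': 3, 'g': 9}
info['g'] = 8 → {'w': 5, 'k': 3, 'g': 8}
info['d'] = 2 → {'w': 5, 'k': 3, 'g': 8, 'd': 2}
info['g'] = 8+5 = 13 → {'w': 5, 'k': 3, 'g': 13, 'd': 2}
del 'g' → {'w': 5, 'k': 3, 'd': 2}
info['i'] = info['k']+3 = 6 → {'w': 5, 'k': 3, 'd': 2, 'i': 6}
del 'd' → {'w': 5, 'k': 3, 'i': 6}

{'w': 5, 'k': 3, 'i': 6}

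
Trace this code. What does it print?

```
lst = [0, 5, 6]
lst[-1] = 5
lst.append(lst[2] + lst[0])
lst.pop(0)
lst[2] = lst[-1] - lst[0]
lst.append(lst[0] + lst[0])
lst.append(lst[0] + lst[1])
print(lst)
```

lst[-1] = 5 → [0, 5, 5]
append lst[2]+lst[0] = 5+0 = 5 → [0, 5, 5, 5]
pop(0) removes 0 → [5, 5, 5]
lst[2] = lst[-1]-lst[0] = 5-5 = 0 → [5, 5, 0]
append lst[0]+lst[0] = 5+5 = 10 → [5, 5, 0, 10]
append lst[0]+lst[1] = 5+5 = 10 → [5, 5, 0, 10, 10]

[5, 5, 0, 10, 10]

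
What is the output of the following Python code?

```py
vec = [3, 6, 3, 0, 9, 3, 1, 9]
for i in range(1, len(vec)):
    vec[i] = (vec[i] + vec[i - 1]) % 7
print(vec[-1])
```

i=1: vec[1] = (6+3)%7 = 2 → [3, 2, 3, 0, 9, 3, 1, 9]
i=2: vec[2] = (3+2)%7 = 5 → [3, 2, 5, 0, 9, 3, 1, 9]
i=3: vec[3] = (0+5)%7 = 5 → [3, 2, 5, 5, 9, 3, 1, 9]
i=4: vec[4] = (9+5)%7 = 0 → [3, 2, 5, 5, 0, 3, 1, 9]
i=5: vec[5] = (3+0)%7 = 3 → [3, 2, 5, 5, 0, 3, 1, 9]
i=6: vec[6] = (1+3)%7 = 4 → [3, 2, 5, 5, 0, 3, 4, 9]
i=7: vec[7] = (9+4)%7 = 6 → [3, 2, 5, 5, 0, 3, 4, 6]

6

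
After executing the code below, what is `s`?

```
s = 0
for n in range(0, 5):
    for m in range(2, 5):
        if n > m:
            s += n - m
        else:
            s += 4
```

52

n=0,m=2: not 0>2, s = 0+4 = 4
n=0,m=3: not 0>3, s = 4+4 = 8
n=0,m=4: not 0>4, s = 8+4 = 12
n=1,m=2: not 1>2, s = 12+4 = 16
n=1,m=3: not 1>3, s = 16+4 = 20
n=1,m=4: not 1>4, s = 20+4 = 24
n=2,m=2: not 2>2, s = 24+4 = 28
n=2,m=3: not 2>3, s = 28+4 = 32
n=2,m=4: not 2>4, s = 32+4 = 36
n=3,m=2: 3>2, s = 36+1 = 37
n=3,m=3: not 3>3, s = 37+4 = 41
n=3,m=4: not 3>4, s = 41+4 = 45
n=4,m=2: 4>2, s = 45+2 = 47
n=4,m=3: 4>3, s = 47+1 = 48
n=4,m=4: not 4>4, s = 48+4 = 52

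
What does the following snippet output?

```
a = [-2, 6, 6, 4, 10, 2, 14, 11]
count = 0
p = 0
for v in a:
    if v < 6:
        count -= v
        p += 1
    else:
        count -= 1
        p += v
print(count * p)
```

v=-2: <6, count = 0-(-2) = 2; p=1
v=6: not <6, count = 2-1 = 1; p=7
v=6: not <6, count = 1-1 = 0; p=13
v=4: <6, count = 0-4 = -4; p=14
v=10: not <6, count = (-4)-1 = -5; p=24
v=2: <6, count = (-5)-2 = -7; p=25
v=14: not <6, count = (-7)-1 = -8; p=39
v=11: not <6, count = (-8)-1 = -9; p=50
count*p = (-9)*50 = -450

-450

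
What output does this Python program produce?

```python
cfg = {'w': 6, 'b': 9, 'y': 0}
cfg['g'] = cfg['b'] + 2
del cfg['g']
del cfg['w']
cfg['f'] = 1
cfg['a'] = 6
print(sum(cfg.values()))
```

cfg['g'] = cfg['b']+2 = 11 → {'w': 6, 'b': 9, 'y': 0, 'g': 11}
del 'g' → {'w': 6, 'b': 9, 'y': 0}
del 'w' → {'b': 9, 'y': 0}
cfg['f'] = 1 → {'b': 9, 'y': 0, 'f': 1}
cfg['a'] = 6 → {'b': 9, 'y': 0, 'f': 1, 'a': 6}
sum of values = 16

16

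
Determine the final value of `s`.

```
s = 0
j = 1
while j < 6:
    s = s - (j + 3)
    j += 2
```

-18

j=1: s = 0-4 = -4
j=3: s = (-4)-6 = -10
j=5: s = (-10)-8 = -18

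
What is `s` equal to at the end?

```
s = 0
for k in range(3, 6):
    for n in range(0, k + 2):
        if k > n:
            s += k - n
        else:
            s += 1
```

37

k=3,n=0: 3>0, s = 0+3 = 3
k=3,n=1: 3>1, s = 3+2 = 5
k=3,n=2: 3>2, s = 5+1 = 6
k=3,n=3: not 3>3, s = 6+1 = 7
k=3,n=4: not 3>4, s = 7+1 = 8
k=4,n=0: 4>0, s = 8+4 = 12
k=4,n=1: 4>1, s = 12+3 = 15
k=4,n=2: 4>2, s = 15+2 = 17
k=4,n=3: 4>3, s = 17+1 = 18
k=4,n=4: not 4>4, s = 18+1 = 19
k=4,n=5: not 4>5, s = 19+1 = 20
k=5,n=0: 5>0, s = 20+5 = 25
k=5,n=1: 5>1, s = 25+4 = 29
k=5,n=2: 5>2, s = 29+3 = 32
k=5,n=3: 5>3, s = 32+2 = 34
k=5,n=4: 5>4, s = 34+1 = 35
k=5,n=5: not 5>5, s = 35+1 = 36
k=5,n=6: not 5>6, s = 36+1 = 37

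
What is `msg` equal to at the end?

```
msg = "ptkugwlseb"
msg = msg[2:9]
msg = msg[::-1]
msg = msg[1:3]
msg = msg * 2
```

'slsl'

slice [2:9] → 'kugwlse'
reverse → 'eslwguk'
slice [1:3] → 'sl'
repeat ×2 → 'slsl'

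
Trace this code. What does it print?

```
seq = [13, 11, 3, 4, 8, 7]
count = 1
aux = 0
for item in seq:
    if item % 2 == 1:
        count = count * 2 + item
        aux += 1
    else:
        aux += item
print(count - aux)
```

161

item=13: odd, count = 1*2+13 = 15; aux=1
item=11: odd, count = 15*2+11 = 41; aux=2
item=3: odd, count = 41*2+3 = 85; aux=3
item=4: not odd; aux=7
item=8: not odd; aux=15
item=7: odd, count = 85*2+7 = 177; aux=16
count-aux = 177-16 = 161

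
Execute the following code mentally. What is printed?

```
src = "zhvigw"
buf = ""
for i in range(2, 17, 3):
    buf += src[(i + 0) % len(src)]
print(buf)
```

i=2: add src[2]='v' → 'v'
i=5: add src[5]='w' → 'vw'
i=8: add src[2]='v' → 'vwv'
i=11: add src[5]='w' → 'vwvw'
i=14: add src[2]='v' → 'vwvwv'

vwvwv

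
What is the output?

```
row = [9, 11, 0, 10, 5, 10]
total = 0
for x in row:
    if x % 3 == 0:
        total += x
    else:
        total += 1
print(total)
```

13

x=9: %3==0, total = 0+9 = 9
x=11: not %3==0, total = 9+1 = 10
x=0: %3==0, total = 10+0 = 10
x=10: not %3==0, total = 10+1 = 11
x=5: not %3==0, total = 11+1 = 12
x=10: not %3==0, total = 12+1 = 13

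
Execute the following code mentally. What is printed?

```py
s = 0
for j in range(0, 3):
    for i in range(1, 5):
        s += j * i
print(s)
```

j=0,i=1: s = 0+0 = 0
j=0,i=2: s = 0+0 = 0
j=0,i=3: s = 0+0 = 0
j=0,i=4: s = 0+0 = 0
j=1,i=1: s = 0+1 = 1
j=1,i=2: s = 1+2 = 3
j=1,i=3: s = 3+3 = 6
j=1,i=4: s = 6+4 = 10
j=2,i=1: s = 10+2 = 12
j=2,i=2: s = 12+4 = 16
j=2,i=3: s = 16+6 = 22
j=2,i=4: s = 22+8 = 30

30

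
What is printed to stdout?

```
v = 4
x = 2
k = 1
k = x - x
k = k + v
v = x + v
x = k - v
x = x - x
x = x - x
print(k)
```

k = 2-2 = 0
k = 0+4 = 4
v = 2+4 = 6
x = 4-6 = -2
x = (-2)-(-2) = 0
x = 0-0 = 0

4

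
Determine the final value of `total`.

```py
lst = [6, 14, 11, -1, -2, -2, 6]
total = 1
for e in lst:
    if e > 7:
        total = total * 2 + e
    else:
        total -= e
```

e=6: not >7, total = 1-6 = -5
e=14: >7, total = (-5)*2+14 = 4
e=11: >7, total = 4*2+11 = 19
e=-1: not >7, total = 19-(-1) = 20
e=-2: not >7, total = 20-(-2) = 22
e=-2: not >7, total = 22-(-2) = 24
e=6: not >7, total = 24-6 = 18

18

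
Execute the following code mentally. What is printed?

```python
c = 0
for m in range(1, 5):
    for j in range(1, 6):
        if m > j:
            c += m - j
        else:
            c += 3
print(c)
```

m=1,j=1: not 1>1, c = 0+3 = 3
m=1,j=2: not 1>2, c = 3+3 = 6
m=1,j=3: not 1>3, c = 6+3 = 9
m=1,j=4: not 1>4, c = 9+3 = 12
m=1,j=5: not 1>5, c = 12+3 = 15
m=2,j=1: 2>1, c = 15+1 = 16
m=2,j=2: not 2>2, c = 16+3 = 19
m=2,j=3: not 2>3, c = 19+3 = 22
m=2,j=4: not 2>4, c = 22+3 = 25
m=2,j=5: not 2>5, c = 25+3 = 28
m=3,j=1: 3>1, c = 28+2 = 30
m=3,j=2: 3>2, c = 30+1 = 31
m=3,j=3: not 3>3, c = 31+3 = 34
m=3,j=4: not 3>4, c = 34+3 = 37
m=3,j=5: not 3>5, c = 37+3 = 40
m=4,j=1: 4>1, c = 40+3 = 43
m=4,j=2: 4>2, c = 43+2 = 45
m=4,j=3: 4>3, c = 45+1 = 46
m=4,j=4: not 4>4, c = 46+3 = 49
m=4,j=5: not 4>5, c = 49+3 = 52

52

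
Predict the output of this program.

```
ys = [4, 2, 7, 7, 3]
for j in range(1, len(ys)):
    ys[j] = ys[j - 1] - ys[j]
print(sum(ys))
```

j=1: ys[1] = 4-2 = 2 → [4, 2, 7, 7, 3]
j=2: ys[2] = 2-7 = -5 → [4, 2, -5, 7, 3]
j=3: ys[3] = (-5)-7 = -12 → [4, 2, -5, -12, 3]
j=4: ys[4] = (-12)-3 = -15 → [4, 2, -5, -12, -15]
sum = -26

-26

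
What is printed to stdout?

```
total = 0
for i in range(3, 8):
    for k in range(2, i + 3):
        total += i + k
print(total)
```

i=3,k=2: total = 0+5 = 5
i=3,k=3: total = 5+6 = 11
i=3,k=4: total = 11+7 = 18
i=3,k=5: total = 18+8 = 26
i=4,k=2: total = 26+6 = 32
i=4,k=3: total = 32+7 = 39
i=4,k=4: total = 39+8 = 47
i=4,k=5: total = 47+9 = 56
i=4,k=6: total = 56+10 = 66
i=5,k=2: total = 66+7 = 73
i=5,k=3: total = 73+8 = 81
i=5,k=4: total = 81+9 = 90
i=5,k=5: total = 90+10 = 100
i=5,k=6: total = 100+11 = 111
i=5,k=7: total = 111+12 = 123
i=6,k=2: total = 123+8 = 131
i=6,k=3: total = 131+9 = 140
i=6,k=4: total = 140+10 = 150
i=6,k=5: total = 150+11 = 161
i=6,k=6: total = 161+12 = 173
i=6,k=7: total = 173+13 = 186
i=6,k=8: total = 186+14 = 200
i=7,k=2: total = 200+9 = 209
i=7,k=3: total = 209+10 = 219
i=7,k=4: total = 219+11 = 230
i=7,k=5: total = 230+12 = 242
i=7,k=6: total = 242+13 = 255
i=7,k=7: total = 255+14 = 269
i=7,k=8: total = 269+15 = 284
i=7,k=9: total = 284+16 = 300

300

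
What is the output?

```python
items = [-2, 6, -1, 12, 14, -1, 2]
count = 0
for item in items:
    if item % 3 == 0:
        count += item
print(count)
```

item=-2: not %3==0
item=6: %3==0, count = 0+6 = 6
item=-1: not %3==0
item=12: %3==0, count = 6+12 = 18
item=14: not %3==0
item=-1: not %3==0
item=2: not %3==0

18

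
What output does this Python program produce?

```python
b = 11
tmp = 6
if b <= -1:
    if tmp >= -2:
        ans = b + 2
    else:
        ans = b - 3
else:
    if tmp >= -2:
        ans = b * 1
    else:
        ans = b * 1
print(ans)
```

b=11, tmp=6
b <= -1 is False; tmp >= -2 is True
→ ans = b * 1 = 11

11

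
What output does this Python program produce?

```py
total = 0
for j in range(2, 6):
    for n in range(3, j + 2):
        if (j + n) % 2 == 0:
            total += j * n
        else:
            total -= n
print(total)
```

40

j=2,n=3: odd sum, total = 0-3 = -3
j=3,n=3: even sum, total = (-3)+9 = 6
j=3,n=4: odd sum, total = 6-4 = 2
j=4,n=3: odd sum, total = 2-3 = -1
j=4,n=4: even sum, total = (-1)+16 = 15
j=4,n=5: odd sum, total = 15-5 = 10
j=5,n=3: even sum, total = 10+15 = 25
j=5,n=4: odd sum, total = 25-4 = 21
j=5,n=5: even sum, total = 21+25 = 46
j=5,n=6: odd sum, total = 46-6 = 40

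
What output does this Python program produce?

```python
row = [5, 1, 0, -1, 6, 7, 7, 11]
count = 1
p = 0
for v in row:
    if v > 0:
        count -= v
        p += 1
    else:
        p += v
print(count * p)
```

v=5: >0, count = 1-5 = -4; p=1
v=1: >0, count = (-4)-1 = -5; p=2
v=0: not >0; p=2
v=-1: not >0; p=1
v=6: >0, count = (-5)-6 = -11; p=2
v=7: >0, count = (-11)-7 = -18; p=3
v=7: >0, count = (-18)-7 = -25; p=4
v=11: >0, count = (-25)-11 = -36; p=5
count*p = (-36)*5 = -180

-180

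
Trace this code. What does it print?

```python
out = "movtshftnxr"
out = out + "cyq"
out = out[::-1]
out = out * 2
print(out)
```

qycrxntfhstvomqycrxntfhstvom

+ 'cyq' → 'movtshftnxrcyq'
reverse → 'qycrxntfhstvom'
repeat ×2 → 'qycrxntfhstvomqycrxntfhstvom'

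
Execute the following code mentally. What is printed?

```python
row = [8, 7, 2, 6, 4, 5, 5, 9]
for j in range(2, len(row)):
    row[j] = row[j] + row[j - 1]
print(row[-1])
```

j=2: row[2] = 2+7 = 9 → [8, 7, 9, 6, 4, 5, 5, 9]
j=3: row[3] = 6+9 = 15 → [8, 7, 9, 15, 4, 5, 5, 9]
j=4: row[4] = 4+15 = 19 → [8, 7, 9, 15, 19, 5, 5, 9]
j=5: row[5] = 5+19 = 24 → [8, 7, 9, 15, 19, 24, 5, 9]
j=6: row[6] = 5+24 = 29 → [8, 7, 9, 15, 19, 24, 29, 9]
j=7: row[7] = 9+29 = 38 → [8, 7, 9, 15, 19, 24, 29, 38]

38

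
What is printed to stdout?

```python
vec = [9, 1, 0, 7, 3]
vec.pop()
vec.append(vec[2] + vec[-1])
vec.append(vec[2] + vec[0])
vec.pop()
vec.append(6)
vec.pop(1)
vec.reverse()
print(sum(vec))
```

29

pop() removes 3 → [9, 1, 0, 7]
append vec[2]+vec[-1] = 0+7 = 7 → [9, 1, 0, 7, 7]
append vec[2]+vec[0] = 0+9 = 9 → [9, 1, 0, 7, 7, 9]
pop() removes 9 → [9, 1, 0, 7, 7]
append 6 → [9, 1, 0, 7, 7, 6]
pop(1) removes 1 → [9, 0, 7, 7, 6]
reverse → [6, 7, 7, 0, 9]
sum = 29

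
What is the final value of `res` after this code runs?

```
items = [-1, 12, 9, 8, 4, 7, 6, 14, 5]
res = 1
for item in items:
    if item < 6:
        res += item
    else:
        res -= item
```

-47

item=-1: <6, res = 1+(-1) = 0
item=12: not <6, res = 0-12 = -12
item=9: not <6, res = (-12)-9 = -21
item=8: not <6, res = (-21)-8 = -29
item=4: <6, res = (-29)+4 = -25
item=7: not <6, res = (-25)-7 = -32
item=6: not <6, res = (-32)-6 = -38
item=14: not <6, res = (-38)-14 = -52
item=5: <6, res = (-52)+5 = -47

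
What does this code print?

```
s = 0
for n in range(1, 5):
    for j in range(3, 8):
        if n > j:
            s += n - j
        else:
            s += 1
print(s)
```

n=1,j=3: not 1>3, s = 0+1 = 1
n=1,j=4: not 1>4, s = 1+1 = 2
n=1,j=5: not 1>5, s = 2+1 = 3
n=1,j=6: not 1>6, s = 3+1 = 4
n=1,j=7: not 1>7, s = 4+1 = 5
n=2,j=3: not 2>3, s = 5+1 = 6
n=2,j=4: not 2>4, s = 6+1 = 7
n=2,j=5: not 2>5, s = 7+1 = 8
n=2,j=6: not 2>6, s = 8+1 = 9
n=2,j=7: not 2>7, s = 9+1 = 10
n=3,j=3: not 3>3, s = 10+1 = 11
n=3,j=4: not 3>4, s = 11+1 = 12
n=3,j=5: not 3>5, s = 12+1 = 13
n=3,j=6: not 3>6, s = 13+1 = 14
n=3,j=7: not 3>7, s = 14+1 = 15
n=4,j=3: 4>3, s = 15+1 = 16
n=4,j=4: not 4>4, s = 16+1 = 17
n=4,j=5: not 4>5, s = 17+1 = 18
n=4,j=6: not 4>6, s = 18+1 = 19
n=4,j=7: not 4>7, s = 19+1 = 20

20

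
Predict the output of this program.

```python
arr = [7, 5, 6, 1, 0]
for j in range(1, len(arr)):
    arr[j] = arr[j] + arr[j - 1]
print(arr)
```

j=1: arr[1] = 5+7 = 12 → [7, 12, 6, 1, 0]
j=2: arr[2] = 6+12 = 18 → [7, 12, 18, 1, 0]
j=3: arr[3] = 1+18 = 19 → [7, 12, 18, 19, 0]
j=4: arr[4] = 0+19 = 19 → [7, 12, 18, 19, 19]

[7, 12, 18, 19, 19]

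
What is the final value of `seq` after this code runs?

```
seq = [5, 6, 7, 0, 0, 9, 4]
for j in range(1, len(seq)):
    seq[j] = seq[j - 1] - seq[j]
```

[5, -1, -8, -8, -8, -17, -21]

j=1: seq[1] = 5-6 = -1 → [5, -1, 7, 0, 0, 9, 4]
j=2: seq[2] = (-1)-7 = -8 → [5, -1, -8, 0, 0, 9, 4]
j=3: seq[3] = (-8)-0 = -8 → [5, -1, -8, -8, 0, 9, 4]
j=4: seq[4] = (-8)-0 = -8 → [5, -1, -8, -8, -8, 9, 4]
j=5: seq[5] = (-8)-9 = -17 → [5, -1, -8, -8, -8, -17, 4]
j=6: seq[6] = (-17)-4 = -21 → [5, -1, -8, -8, -8, -17, -21]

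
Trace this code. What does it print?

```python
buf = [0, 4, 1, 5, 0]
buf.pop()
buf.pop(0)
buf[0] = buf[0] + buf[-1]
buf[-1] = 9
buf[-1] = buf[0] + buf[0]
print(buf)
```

pop() removes 0 → [0, 4, 1, 5]
pop(0) removes 0 → [4, 1, 5]
buf[0] = buf[0]+buf[-1] = 4+5 = 9 → [9, 1, 5]
buf[-1] = 9 → [9, 1, 9]
buf[-1] = buf[0]+buf[0] = 9+9 = 18 → [9, 1, 18]

[9, 1, 18]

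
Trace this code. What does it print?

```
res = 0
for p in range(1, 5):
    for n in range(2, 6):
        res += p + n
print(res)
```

96

p=1,n=2: res = 0+3 = 3
p=1,n=3: res = 3+4 = 7
p=1,n=4: res = 7+5 = 12
p=1,n=5: res = 12+6 = 18
p=2,n=2: res = 18+4 = 22
p=2,n=3: res = 22+5 = 27
p=2,n=4: res = 27+6 = 33
p=2,n=5: res = 33+7 = 40
p=3,n=2: res = 40+5 = 45
p=3,n=3: res = 45+6 = 51
p=3,n=4: res = 51+7 = 58
p=3,n=5: res = 58+8 = 66
p=4,n=2: res = 66+6 = 72
p=4,n=3: res = 72+7 = 79
p=4,n=4: res = 79+8 = 87
p=4,n=5: res = 87+9 = 96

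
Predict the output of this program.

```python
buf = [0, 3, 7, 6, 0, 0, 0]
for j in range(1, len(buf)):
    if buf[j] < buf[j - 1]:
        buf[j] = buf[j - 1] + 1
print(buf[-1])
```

11

j=1: 3>=0, unchanged → [0, 3, 7, 6, 0, 0, 0]
j=2: 7>=3, unchanged → [0, 3, 7, 6, 0, 0, 0]
j=3: 6<7, buf[3] = 7+1 = 8 → [0, 3, 7, 8, 0, 0, 0]
j=4: 0<8, buf[4] = 8+1 = 9 → [0, 3, 7, 8, 9, 0, 0]
j=5: 0<9, buf[5] = 9+1 = 10 → [0, 3, 7, 8, 9, 10, 0]
j=6: 0<10, buf[6] = 10+1 = 11 → [0, 3, 7, 8, 9, 10, 11]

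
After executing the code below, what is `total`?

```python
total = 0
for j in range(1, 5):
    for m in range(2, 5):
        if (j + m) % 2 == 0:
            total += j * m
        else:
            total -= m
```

j=1,m=2: odd sum, total = 0-2 = -2
j=1,m=3: even sum, total = (-2)+3 = 1
j=1,m=4: odd sum, total = 1-4 = -3
j=2,m=2: even sum, total = (-3)+4 = 1
j=2,m=3: odd sum, total = 1-3 = -2
j=2,m=4: even sum, total = (-2)+8 = 6
j=3,m=2: odd sum, total = 6-2 = 4
j=3,m=3: even sum, total = 4+9 = 13
j=3,m=4: odd sum, total = 13-4 = 9
j=4,m=2: even sum, total = 9+8 = 17
j=4,m=3: odd sum, total = 17-3 = 14
j=4,m=4: even sum, total = 14+16 = 30

30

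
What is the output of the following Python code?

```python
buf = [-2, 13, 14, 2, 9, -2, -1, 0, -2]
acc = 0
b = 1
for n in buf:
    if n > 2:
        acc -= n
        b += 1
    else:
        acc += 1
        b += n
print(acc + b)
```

-31

n=-2: not >2, acc = 0+1 = 1; b=-1
n=13: >2, acc = 1-13 = -12; b=0
n=14: >2, acc = (-12)-14 = -26; b=1
n=2: not >2, acc = (-26)+1 = -25; b=3
n=9: >2, acc = (-25)-9 = -34; b=4
n=-2: not >2, acc = (-34)+1 = -33; b=2
n=-1: not >2, acc = (-33)+1 = -32; b=1
n=0: not >2, acc = (-32)+1 = -31; b=1
n=-2: not >2, acc = (-31)+1 = -30; b=-1
acc+b = (-30)+(-1) = -31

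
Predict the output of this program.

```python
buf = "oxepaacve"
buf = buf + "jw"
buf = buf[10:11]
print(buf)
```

w

+ 'jw' → 'oxepaacvejw'
slice [10:11] → 'w'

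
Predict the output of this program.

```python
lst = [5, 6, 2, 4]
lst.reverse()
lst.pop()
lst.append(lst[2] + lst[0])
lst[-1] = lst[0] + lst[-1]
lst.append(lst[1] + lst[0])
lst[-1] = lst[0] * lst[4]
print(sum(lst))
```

reverse → [4, 2, 6, 5]
pop() removes 5 → [4, 2, 6]
append lst[2]+lst[0] = 6+4 = 10 → [4, 2, 6, 10]
lst[-1] = lst[0]+lst[-1] = 4+10 = 14 → [4, 2, 6, 14]
append lst[1]+lst[0] = 2+4 = 6 → [4, 2, 6, 14, 6]
lst[-1] = lst[0]*lst[4] = 4*6 = 24 → [4, 2, 6, 14, 24]
sum = 50

50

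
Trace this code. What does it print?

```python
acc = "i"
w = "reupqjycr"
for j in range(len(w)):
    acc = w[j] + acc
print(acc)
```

j=0: prepend 'r' → 'ri'
j=1: prepend 'e' → 'eri'
j=2: prepend 'u' → 'ueri'
j=3: prepend 'p' → 'pueri'
j=4: prepend 'q' → 'qpueri'
j=5: prepend 'j' → 'jqpueri'
j=6: prepend 'y' → 'yjqpueri'
j=7: prepend 'c' → 'cyjqpueri'
j=8: prepend 'r' → 'rcyjqpueri'

rcyjqpueri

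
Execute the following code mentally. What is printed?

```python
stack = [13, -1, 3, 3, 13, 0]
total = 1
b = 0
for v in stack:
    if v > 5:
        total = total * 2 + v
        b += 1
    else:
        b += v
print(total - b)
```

v=13: >5, total = 1*2+13 = 15; b=1
v=-1: not >5; b=0
v=3: not >5; b=3
v=3: not >5; b=6
v=13: >5, total = 15*2+13 = 43; b=7
v=0: not >5; b=7
total-b = 43-7 = 36

36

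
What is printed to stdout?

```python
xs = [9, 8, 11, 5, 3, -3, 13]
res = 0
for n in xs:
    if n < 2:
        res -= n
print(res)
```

n=9: not <2
n=8: not <2
n=11: not <2
n=5: not <2
n=3: not <2
n=-3: <2, res = 0-(-3) = 3
n=13: not <2

3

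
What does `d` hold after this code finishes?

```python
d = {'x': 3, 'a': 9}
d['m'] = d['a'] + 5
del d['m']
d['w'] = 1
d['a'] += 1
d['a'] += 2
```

d['m'] = d['a']+5 = 14 → {'x': 3, 'a': 9, 'm': 14}
del 'm' → {'x': 3, 'a': 9}
d['w'] = 1 → {'x': 3, 'a': 9, 'w': 1}
d['a'] = 9+1 = 10 → {'x': 3, 'a': 10, 'w': 1}
d['a'] = 10+2 = 12 → {'x': 3, 'a': 12, 'w': 1}

{'x': 3, 'a': 12, 'w': 1}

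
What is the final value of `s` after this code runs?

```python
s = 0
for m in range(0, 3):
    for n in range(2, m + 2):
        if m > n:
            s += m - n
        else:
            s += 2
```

6

m=1,n=2: not 1>2, s = 0+2 = 2
m=2,n=2: not 2>2, s = 2+2 = 4
m=2,n=3: not 2>3, s = 4+2 = 6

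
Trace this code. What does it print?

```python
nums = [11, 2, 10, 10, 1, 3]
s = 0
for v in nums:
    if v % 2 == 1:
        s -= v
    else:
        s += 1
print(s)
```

-12

v=11: odd, s = 0-11 = -11
v=2: not odd, s = (-11)+1 = -10
v=10: not odd, s = (-10)+1 = -9
v=10: not odd, s = (-9)+1 = -8
v=1: odd, s = (-8)-1 = -9
v=3: odd, s = (-9)-3 = -12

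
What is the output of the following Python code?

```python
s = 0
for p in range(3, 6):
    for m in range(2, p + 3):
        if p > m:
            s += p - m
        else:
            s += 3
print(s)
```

37

p=3,m=2: 3>2, s = 0+1 = 1
p=3,m=3: not 3>3, s = 1+3 = 4
p=3,m=4: not 3>4, s = 4+3 = 7
p=3,m=5: not 3>5, s = 7+3 = 10
p=4,m=2: 4>2, s = 10+2 = 12
p=4,m=3: 4>3, s = 12+1 = 13
p=4,m=4: not 4>4, s = 13+3 = 16
p=4,m=5: not 4>5, s = 16+3 = 19
p=4,m=6: not 4>6, s = 19+3 = 22
p=5,m=2: 5>2, s = 22+3 = 25
p=5,m=3: 5>3, s = 25+2 = 27
p=5,m=4: 5>4, s = 27+1 = 28
p=5,m=5: not 5>5, s = 28+3 = 31
p=5,m=6: not 5>6, s = 31+3 = 34
p=5,m=7: not 5>7, s = 34+3 = 37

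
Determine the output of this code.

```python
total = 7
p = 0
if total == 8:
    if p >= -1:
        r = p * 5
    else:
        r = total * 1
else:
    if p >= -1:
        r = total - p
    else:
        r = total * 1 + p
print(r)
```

total=7, p=0
total == 8 is False; p >= -1 is True
→ r = total - p = 7

7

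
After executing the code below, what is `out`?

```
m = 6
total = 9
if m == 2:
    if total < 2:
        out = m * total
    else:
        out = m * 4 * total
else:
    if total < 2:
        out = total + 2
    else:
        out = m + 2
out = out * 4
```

m=6, total=9
m == 2 is False; total < 2 is False
→ out = m + 2 = 8
out = 8*4 = 32

32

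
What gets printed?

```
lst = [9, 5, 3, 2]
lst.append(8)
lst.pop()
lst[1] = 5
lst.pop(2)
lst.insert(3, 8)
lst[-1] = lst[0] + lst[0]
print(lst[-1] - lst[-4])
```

9

append 8 → [9, 5, 3, 2, 8]
pop() removes 8 → [9, 5, 3, 2]
lst[1] = 5 → [9, 5, 3, 2]
pop(2) removes 3 → [9, 5, 2]
insert 8 at 3 → [9, 5, 2, 8]
lst[-1] = lst[0]+lst[0] = 9+9 = 18 → [9, 5, 2, 18]
lst[-1]-lst[-4] = 18-9 = 9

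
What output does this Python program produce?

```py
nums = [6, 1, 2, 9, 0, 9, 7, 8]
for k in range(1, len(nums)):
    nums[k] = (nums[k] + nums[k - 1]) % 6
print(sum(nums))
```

17

k=1: nums[1] = (1+6)%6 = 1 → [6, 1, 2, 9, 0, 9, 7, 8]
k=2: nums[2] = (2+1)%6 = 3 → [6, 1, 3, 9, 0, 9, 7, 8]
k=3: nums[3] = (9+3)%6 = 0 → [6, 1, 3, 0, 0, 9, 7, 8]
k=4: nums[4] = (0+0)%6 = 0 → [6, 1, 3, 0, 0, 9, 7, 8]
k=5: nums[5] = (9+0)%6 = 3 → [6, 1, 3, 0, 0, 3, 7, 8]
k=6: nums[6] = (7+3)%6 = 4 → [6, 1, 3, 0, 0, 3, 4, 8]
k=7: nums[7] = (8+4)%6 = 0 → [6, 1, 3, 0, 0, 3, 4, 0]
sum = 17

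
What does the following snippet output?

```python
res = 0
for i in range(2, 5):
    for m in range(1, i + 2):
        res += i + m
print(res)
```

i=2,m=1: res = 0+3 = 3
i=2,m=2: res = 3+4 = 7
i=2,m=3: res = 7+5 = 12
i=3,m=1: res = 12+4 = 16
i=3,m=2: res = 16+5 = 21
i=3,m=3: res = 21+6 = 27
i=3,m=4: res = 27+7 = 34
i=4,m=1: res = 34+5 = 39
i=4,m=2: res = 39+6 = 45
i=4,m=3: res = 45+7 = 52
i=4,m=4: res = 52+8 = 60
i=4,m=5: res = 60+9 = 69

69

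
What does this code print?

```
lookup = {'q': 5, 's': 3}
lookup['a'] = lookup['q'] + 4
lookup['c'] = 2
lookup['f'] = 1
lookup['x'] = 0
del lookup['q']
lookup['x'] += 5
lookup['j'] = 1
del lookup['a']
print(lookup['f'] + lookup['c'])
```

3

lookup['a'] = lookup['q']+4 = 9 → {'q': 5, 's': 3, 'a': 9}
lookup['c'] = 2 → {'q': 5, 's': 3, 'a': 9, 'c': 2}
lookup['f'] = 1 → {'q': 5, 's': 3, 'a': 9, 'c': 2, 'f': 1}
lookup['x'] = 0 → {'q': 5, 's': 3, 'a': 9, 'c': 2, 'f': 1, 'x': 0}
del 'q' → {'s': 3, 'a': 9, 'c': 2, 'f': 1, 'x': 0}
lookup['x'] = 0+5 = 5 → {'s': 3, 'a': 9, 'c': 2, 'f': 1, 'x': 5}
lookup['j'] = 1 → {'s': 3, 'a': 9, 'c': 2, 'f': 1, 'x': 5, 'j': 1}
del 'a' → {'s': 3, 'c': 2, 'f': 1, 'x': 5, 'j': 1}
lookup['f']+lookup['c'] = 1+2 = 3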